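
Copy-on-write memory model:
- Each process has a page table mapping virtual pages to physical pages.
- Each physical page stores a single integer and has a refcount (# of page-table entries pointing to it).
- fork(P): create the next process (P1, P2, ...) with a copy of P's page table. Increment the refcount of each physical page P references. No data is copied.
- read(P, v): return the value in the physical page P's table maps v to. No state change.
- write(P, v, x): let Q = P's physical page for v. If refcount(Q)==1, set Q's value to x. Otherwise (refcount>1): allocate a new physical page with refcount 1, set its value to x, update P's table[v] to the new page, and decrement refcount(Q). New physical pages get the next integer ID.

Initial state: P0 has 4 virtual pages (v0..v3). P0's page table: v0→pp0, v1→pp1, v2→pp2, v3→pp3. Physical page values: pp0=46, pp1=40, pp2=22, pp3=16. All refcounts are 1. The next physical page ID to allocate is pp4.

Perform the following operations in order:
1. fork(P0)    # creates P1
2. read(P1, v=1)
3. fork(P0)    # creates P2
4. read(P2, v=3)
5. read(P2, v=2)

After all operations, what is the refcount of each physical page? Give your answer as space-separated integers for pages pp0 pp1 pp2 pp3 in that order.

Answer: 3 3 3 3

Derivation:
Op 1: fork(P0) -> P1. 4 ppages; refcounts: pp0:2 pp1:2 pp2:2 pp3:2
Op 2: read(P1, v1) -> 40. No state change.
Op 3: fork(P0) -> P2. 4 ppages; refcounts: pp0:3 pp1:3 pp2:3 pp3:3
Op 4: read(P2, v3) -> 16. No state change.
Op 5: read(P2, v2) -> 22. No state change.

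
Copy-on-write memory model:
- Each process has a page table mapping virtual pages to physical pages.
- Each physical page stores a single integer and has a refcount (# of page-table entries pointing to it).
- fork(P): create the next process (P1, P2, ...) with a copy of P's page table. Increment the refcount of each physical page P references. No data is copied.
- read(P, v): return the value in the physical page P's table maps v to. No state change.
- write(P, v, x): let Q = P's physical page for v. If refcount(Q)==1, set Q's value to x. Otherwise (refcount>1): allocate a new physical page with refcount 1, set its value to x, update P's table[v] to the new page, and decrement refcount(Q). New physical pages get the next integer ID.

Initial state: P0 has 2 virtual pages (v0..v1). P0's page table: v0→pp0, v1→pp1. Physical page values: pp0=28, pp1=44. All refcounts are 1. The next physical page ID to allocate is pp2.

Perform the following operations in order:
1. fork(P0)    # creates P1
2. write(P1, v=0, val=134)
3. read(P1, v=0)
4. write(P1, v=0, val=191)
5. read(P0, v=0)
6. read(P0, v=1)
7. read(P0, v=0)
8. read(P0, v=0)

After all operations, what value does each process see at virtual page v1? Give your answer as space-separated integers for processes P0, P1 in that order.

Answer: 44 44

Derivation:
Op 1: fork(P0) -> P1. 2 ppages; refcounts: pp0:2 pp1:2
Op 2: write(P1, v0, 134). refcount(pp0)=2>1 -> COPY to pp2. 3 ppages; refcounts: pp0:1 pp1:2 pp2:1
Op 3: read(P1, v0) -> 134. No state change.
Op 4: write(P1, v0, 191). refcount(pp2)=1 -> write in place. 3 ppages; refcounts: pp0:1 pp1:2 pp2:1
Op 5: read(P0, v0) -> 28. No state change.
Op 6: read(P0, v1) -> 44. No state change.
Op 7: read(P0, v0) -> 28. No state change.
Op 8: read(P0, v0) -> 28. No state change.
P0: v1 -> pp1 = 44
P1: v1 -> pp1 = 44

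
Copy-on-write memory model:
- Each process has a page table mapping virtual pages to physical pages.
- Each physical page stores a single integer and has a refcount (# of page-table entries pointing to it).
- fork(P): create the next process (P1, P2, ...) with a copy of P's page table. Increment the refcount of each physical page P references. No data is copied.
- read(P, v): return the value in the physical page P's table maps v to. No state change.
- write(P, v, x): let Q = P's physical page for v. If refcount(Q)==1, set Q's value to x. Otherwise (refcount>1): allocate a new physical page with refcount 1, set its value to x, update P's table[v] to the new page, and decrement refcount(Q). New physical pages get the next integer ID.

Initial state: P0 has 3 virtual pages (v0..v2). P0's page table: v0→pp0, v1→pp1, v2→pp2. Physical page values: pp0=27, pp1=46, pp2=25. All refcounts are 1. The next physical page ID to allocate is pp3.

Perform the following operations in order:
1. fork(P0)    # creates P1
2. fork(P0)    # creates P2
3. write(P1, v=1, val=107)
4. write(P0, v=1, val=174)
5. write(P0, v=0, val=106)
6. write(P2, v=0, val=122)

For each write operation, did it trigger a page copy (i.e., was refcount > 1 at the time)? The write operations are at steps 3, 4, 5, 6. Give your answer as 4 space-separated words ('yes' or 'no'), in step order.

Op 1: fork(P0) -> P1. 3 ppages; refcounts: pp0:2 pp1:2 pp2:2
Op 2: fork(P0) -> P2. 3 ppages; refcounts: pp0:3 pp1:3 pp2:3
Op 3: write(P1, v1, 107). refcount(pp1)=3>1 -> COPY to pp3. 4 ppages; refcounts: pp0:3 pp1:2 pp2:3 pp3:1
Op 4: write(P0, v1, 174). refcount(pp1)=2>1 -> COPY to pp4. 5 ppages; refcounts: pp0:3 pp1:1 pp2:3 pp3:1 pp4:1
Op 5: write(P0, v0, 106). refcount(pp0)=3>1 -> COPY to pp5. 6 ppages; refcounts: pp0:2 pp1:1 pp2:3 pp3:1 pp4:1 pp5:1
Op 6: write(P2, v0, 122). refcount(pp0)=2>1 -> COPY to pp6. 7 ppages; refcounts: pp0:1 pp1:1 pp2:3 pp3:1 pp4:1 pp5:1 pp6:1

yes yes yes yes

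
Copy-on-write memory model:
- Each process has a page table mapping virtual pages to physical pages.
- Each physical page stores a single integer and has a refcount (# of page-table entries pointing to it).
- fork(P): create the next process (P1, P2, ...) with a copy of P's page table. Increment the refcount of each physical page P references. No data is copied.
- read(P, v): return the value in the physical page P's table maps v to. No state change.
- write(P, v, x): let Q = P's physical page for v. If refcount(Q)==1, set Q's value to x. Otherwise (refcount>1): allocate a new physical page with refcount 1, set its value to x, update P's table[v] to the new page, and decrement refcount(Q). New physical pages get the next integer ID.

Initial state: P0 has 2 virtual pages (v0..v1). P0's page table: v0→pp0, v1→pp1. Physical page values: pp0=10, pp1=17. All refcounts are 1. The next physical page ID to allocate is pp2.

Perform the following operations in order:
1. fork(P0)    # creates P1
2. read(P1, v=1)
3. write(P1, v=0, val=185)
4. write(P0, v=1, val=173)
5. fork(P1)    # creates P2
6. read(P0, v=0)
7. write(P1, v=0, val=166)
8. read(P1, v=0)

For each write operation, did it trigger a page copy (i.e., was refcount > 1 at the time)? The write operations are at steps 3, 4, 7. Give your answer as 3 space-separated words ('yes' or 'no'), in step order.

Op 1: fork(P0) -> P1. 2 ppages; refcounts: pp0:2 pp1:2
Op 2: read(P1, v1) -> 17. No state change.
Op 3: write(P1, v0, 185). refcount(pp0)=2>1 -> COPY to pp2. 3 ppages; refcounts: pp0:1 pp1:2 pp2:1
Op 4: write(P0, v1, 173). refcount(pp1)=2>1 -> COPY to pp3. 4 ppages; refcounts: pp0:1 pp1:1 pp2:1 pp3:1
Op 5: fork(P1) -> P2. 4 ppages; refcounts: pp0:1 pp1:2 pp2:2 pp3:1
Op 6: read(P0, v0) -> 10. No state change.
Op 7: write(P1, v0, 166). refcount(pp2)=2>1 -> COPY to pp4. 5 ppages; refcounts: pp0:1 pp1:2 pp2:1 pp3:1 pp4:1
Op 8: read(P1, v0) -> 166. No state change.

yes yes yes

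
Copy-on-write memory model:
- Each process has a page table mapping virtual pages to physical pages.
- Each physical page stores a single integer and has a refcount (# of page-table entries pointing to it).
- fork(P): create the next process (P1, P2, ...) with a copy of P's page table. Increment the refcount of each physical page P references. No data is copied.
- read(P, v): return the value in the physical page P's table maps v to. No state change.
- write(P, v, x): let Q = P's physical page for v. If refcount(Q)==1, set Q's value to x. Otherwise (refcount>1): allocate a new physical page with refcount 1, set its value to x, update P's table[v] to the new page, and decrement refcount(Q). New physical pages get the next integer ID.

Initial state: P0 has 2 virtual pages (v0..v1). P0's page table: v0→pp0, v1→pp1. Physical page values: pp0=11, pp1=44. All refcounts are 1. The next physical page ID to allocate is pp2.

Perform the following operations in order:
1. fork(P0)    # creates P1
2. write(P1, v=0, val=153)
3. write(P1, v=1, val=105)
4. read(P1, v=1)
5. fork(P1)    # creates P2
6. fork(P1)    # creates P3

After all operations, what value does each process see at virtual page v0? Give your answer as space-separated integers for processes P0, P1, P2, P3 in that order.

Answer: 11 153 153 153

Derivation:
Op 1: fork(P0) -> P1. 2 ppages; refcounts: pp0:2 pp1:2
Op 2: write(P1, v0, 153). refcount(pp0)=2>1 -> COPY to pp2. 3 ppages; refcounts: pp0:1 pp1:2 pp2:1
Op 3: write(P1, v1, 105). refcount(pp1)=2>1 -> COPY to pp3. 4 ppages; refcounts: pp0:1 pp1:1 pp2:1 pp3:1
Op 4: read(P1, v1) -> 105. No state change.
Op 5: fork(P1) -> P2. 4 ppages; refcounts: pp0:1 pp1:1 pp2:2 pp3:2
Op 6: fork(P1) -> P3. 4 ppages; refcounts: pp0:1 pp1:1 pp2:3 pp3:3
P0: v0 -> pp0 = 11
P1: v0 -> pp2 = 153
P2: v0 -> pp2 = 153
P3: v0 -> pp2 = 153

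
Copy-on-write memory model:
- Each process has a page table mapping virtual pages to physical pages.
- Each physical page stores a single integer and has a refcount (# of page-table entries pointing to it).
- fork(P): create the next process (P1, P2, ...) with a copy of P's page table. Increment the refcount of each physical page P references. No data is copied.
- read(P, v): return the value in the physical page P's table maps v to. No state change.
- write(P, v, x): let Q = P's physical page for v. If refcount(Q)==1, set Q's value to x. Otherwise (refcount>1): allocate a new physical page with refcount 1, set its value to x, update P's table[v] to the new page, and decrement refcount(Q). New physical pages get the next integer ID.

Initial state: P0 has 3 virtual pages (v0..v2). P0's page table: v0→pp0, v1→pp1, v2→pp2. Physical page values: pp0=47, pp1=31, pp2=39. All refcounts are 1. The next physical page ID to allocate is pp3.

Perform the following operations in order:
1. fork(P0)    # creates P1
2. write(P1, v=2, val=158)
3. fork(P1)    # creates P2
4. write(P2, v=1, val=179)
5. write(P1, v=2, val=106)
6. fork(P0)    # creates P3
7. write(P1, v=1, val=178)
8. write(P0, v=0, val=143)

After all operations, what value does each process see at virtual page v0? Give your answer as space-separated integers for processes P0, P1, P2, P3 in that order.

Op 1: fork(P0) -> P1. 3 ppages; refcounts: pp0:2 pp1:2 pp2:2
Op 2: write(P1, v2, 158). refcount(pp2)=2>1 -> COPY to pp3. 4 ppages; refcounts: pp0:2 pp1:2 pp2:1 pp3:1
Op 3: fork(P1) -> P2. 4 ppages; refcounts: pp0:3 pp1:3 pp2:1 pp3:2
Op 4: write(P2, v1, 179). refcount(pp1)=3>1 -> COPY to pp4. 5 ppages; refcounts: pp0:3 pp1:2 pp2:1 pp3:2 pp4:1
Op 5: write(P1, v2, 106). refcount(pp3)=2>1 -> COPY to pp5. 6 ppages; refcounts: pp0:3 pp1:2 pp2:1 pp3:1 pp4:1 pp5:1
Op 6: fork(P0) -> P3. 6 ppages; refcounts: pp0:4 pp1:3 pp2:2 pp3:1 pp4:1 pp5:1
Op 7: write(P1, v1, 178). refcount(pp1)=3>1 -> COPY to pp6. 7 ppages; refcounts: pp0:4 pp1:2 pp2:2 pp3:1 pp4:1 pp5:1 pp6:1
Op 8: write(P0, v0, 143). refcount(pp0)=4>1 -> COPY to pp7. 8 ppages; refcounts: pp0:3 pp1:2 pp2:2 pp3:1 pp4:1 pp5:1 pp6:1 pp7:1
P0: v0 -> pp7 = 143
P1: v0 -> pp0 = 47
P2: v0 -> pp0 = 47
P3: v0 -> pp0 = 47

Answer: 143 47 47 47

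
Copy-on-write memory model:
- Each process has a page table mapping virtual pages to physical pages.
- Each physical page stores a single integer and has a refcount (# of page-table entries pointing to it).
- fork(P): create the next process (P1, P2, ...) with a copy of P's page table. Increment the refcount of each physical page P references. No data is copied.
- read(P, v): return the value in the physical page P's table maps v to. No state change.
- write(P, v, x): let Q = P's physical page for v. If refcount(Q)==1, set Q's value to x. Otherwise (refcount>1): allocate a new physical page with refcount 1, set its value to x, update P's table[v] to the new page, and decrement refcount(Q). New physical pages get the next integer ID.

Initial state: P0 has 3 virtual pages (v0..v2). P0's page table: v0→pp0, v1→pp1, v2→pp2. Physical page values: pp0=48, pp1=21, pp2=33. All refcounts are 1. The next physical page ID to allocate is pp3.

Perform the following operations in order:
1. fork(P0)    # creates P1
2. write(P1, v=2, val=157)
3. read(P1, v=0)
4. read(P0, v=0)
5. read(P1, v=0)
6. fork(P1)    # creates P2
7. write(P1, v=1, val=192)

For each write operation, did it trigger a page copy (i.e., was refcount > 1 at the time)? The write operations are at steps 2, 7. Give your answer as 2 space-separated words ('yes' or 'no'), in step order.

Op 1: fork(P0) -> P1. 3 ppages; refcounts: pp0:2 pp1:2 pp2:2
Op 2: write(P1, v2, 157). refcount(pp2)=2>1 -> COPY to pp3. 4 ppages; refcounts: pp0:2 pp1:2 pp2:1 pp3:1
Op 3: read(P1, v0) -> 48. No state change.
Op 4: read(P0, v0) -> 48. No state change.
Op 5: read(P1, v0) -> 48. No state change.
Op 6: fork(P1) -> P2. 4 ppages; refcounts: pp0:3 pp1:3 pp2:1 pp3:2
Op 7: write(P1, v1, 192). refcount(pp1)=3>1 -> COPY to pp4. 5 ppages; refcounts: pp0:3 pp1:2 pp2:1 pp3:2 pp4:1

yes yes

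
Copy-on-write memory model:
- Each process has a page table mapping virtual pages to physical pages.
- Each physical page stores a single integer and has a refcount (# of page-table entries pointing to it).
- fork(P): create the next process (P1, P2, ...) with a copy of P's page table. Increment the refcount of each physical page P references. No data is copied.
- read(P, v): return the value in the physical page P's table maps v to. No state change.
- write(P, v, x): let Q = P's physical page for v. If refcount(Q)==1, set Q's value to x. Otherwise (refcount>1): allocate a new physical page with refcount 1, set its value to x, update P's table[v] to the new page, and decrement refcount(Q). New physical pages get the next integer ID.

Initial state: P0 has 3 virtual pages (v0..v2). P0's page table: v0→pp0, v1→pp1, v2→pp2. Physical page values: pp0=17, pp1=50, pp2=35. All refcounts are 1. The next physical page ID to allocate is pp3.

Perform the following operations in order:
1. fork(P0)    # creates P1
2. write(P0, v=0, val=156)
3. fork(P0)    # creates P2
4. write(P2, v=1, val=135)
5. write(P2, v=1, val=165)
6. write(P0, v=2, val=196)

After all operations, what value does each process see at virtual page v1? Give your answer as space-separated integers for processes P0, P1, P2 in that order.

Answer: 50 50 165

Derivation:
Op 1: fork(P0) -> P1. 3 ppages; refcounts: pp0:2 pp1:2 pp2:2
Op 2: write(P0, v0, 156). refcount(pp0)=2>1 -> COPY to pp3. 4 ppages; refcounts: pp0:1 pp1:2 pp2:2 pp3:1
Op 3: fork(P0) -> P2. 4 ppages; refcounts: pp0:1 pp1:3 pp2:3 pp3:2
Op 4: write(P2, v1, 135). refcount(pp1)=3>1 -> COPY to pp4. 5 ppages; refcounts: pp0:1 pp1:2 pp2:3 pp3:2 pp4:1
Op 5: write(P2, v1, 165). refcount(pp4)=1 -> write in place. 5 ppages; refcounts: pp0:1 pp1:2 pp2:3 pp3:2 pp4:1
Op 6: write(P0, v2, 196). refcount(pp2)=3>1 -> COPY to pp5. 6 ppages; refcounts: pp0:1 pp1:2 pp2:2 pp3:2 pp4:1 pp5:1
P0: v1 -> pp1 = 50
P1: v1 -> pp1 = 50
P2: v1 -> pp4 = 165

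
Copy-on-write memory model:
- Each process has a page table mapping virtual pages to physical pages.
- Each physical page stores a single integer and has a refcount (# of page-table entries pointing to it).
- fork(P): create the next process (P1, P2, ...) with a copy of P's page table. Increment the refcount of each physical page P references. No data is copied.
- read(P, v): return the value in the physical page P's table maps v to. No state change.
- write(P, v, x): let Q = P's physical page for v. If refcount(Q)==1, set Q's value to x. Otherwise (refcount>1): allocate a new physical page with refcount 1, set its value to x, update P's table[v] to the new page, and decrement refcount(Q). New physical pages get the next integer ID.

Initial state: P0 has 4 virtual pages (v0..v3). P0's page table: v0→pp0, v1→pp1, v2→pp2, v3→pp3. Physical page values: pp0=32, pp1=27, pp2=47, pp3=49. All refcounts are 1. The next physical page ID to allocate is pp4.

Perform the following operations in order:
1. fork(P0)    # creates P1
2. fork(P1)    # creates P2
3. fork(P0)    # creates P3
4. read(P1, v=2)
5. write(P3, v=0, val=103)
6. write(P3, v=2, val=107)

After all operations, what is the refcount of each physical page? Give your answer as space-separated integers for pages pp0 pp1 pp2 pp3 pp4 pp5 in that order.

Answer: 3 4 3 4 1 1

Derivation:
Op 1: fork(P0) -> P1. 4 ppages; refcounts: pp0:2 pp1:2 pp2:2 pp3:2
Op 2: fork(P1) -> P2. 4 ppages; refcounts: pp0:3 pp1:3 pp2:3 pp3:3
Op 3: fork(P0) -> P3. 4 ppages; refcounts: pp0:4 pp1:4 pp2:4 pp3:4
Op 4: read(P1, v2) -> 47. No state change.
Op 5: write(P3, v0, 103). refcount(pp0)=4>1 -> COPY to pp4. 5 ppages; refcounts: pp0:3 pp1:4 pp2:4 pp3:4 pp4:1
Op 6: write(P3, v2, 107). refcount(pp2)=4>1 -> COPY to pp5. 6 ppages; refcounts: pp0:3 pp1:4 pp2:3 pp3:4 pp4:1 pp5:1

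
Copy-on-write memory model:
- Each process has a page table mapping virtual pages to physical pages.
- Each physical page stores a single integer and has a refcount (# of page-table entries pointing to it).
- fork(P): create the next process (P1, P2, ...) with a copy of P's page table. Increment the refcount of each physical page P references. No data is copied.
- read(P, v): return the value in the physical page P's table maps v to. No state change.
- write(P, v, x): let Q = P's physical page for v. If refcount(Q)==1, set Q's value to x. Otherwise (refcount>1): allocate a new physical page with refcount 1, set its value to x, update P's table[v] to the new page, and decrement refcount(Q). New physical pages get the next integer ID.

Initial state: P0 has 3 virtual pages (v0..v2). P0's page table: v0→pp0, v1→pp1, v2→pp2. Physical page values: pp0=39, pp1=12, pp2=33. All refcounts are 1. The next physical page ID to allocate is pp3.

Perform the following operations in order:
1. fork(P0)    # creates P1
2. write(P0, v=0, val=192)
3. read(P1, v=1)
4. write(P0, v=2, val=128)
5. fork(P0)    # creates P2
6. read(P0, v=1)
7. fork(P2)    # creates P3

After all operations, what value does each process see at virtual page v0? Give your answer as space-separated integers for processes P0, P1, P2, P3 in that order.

Answer: 192 39 192 192

Derivation:
Op 1: fork(P0) -> P1. 3 ppages; refcounts: pp0:2 pp1:2 pp2:2
Op 2: write(P0, v0, 192). refcount(pp0)=2>1 -> COPY to pp3. 4 ppages; refcounts: pp0:1 pp1:2 pp2:2 pp3:1
Op 3: read(P1, v1) -> 12. No state change.
Op 4: write(P0, v2, 128). refcount(pp2)=2>1 -> COPY to pp4. 5 ppages; refcounts: pp0:1 pp1:2 pp2:1 pp3:1 pp4:1
Op 5: fork(P0) -> P2. 5 ppages; refcounts: pp0:1 pp1:3 pp2:1 pp3:2 pp4:2
Op 6: read(P0, v1) -> 12. No state change.
Op 7: fork(P2) -> P3. 5 ppages; refcounts: pp0:1 pp1:4 pp2:1 pp3:3 pp4:3
P0: v0 -> pp3 = 192
P1: v0 -> pp0 = 39
P2: v0 -> pp3 = 192
P3: v0 -> pp3 = 192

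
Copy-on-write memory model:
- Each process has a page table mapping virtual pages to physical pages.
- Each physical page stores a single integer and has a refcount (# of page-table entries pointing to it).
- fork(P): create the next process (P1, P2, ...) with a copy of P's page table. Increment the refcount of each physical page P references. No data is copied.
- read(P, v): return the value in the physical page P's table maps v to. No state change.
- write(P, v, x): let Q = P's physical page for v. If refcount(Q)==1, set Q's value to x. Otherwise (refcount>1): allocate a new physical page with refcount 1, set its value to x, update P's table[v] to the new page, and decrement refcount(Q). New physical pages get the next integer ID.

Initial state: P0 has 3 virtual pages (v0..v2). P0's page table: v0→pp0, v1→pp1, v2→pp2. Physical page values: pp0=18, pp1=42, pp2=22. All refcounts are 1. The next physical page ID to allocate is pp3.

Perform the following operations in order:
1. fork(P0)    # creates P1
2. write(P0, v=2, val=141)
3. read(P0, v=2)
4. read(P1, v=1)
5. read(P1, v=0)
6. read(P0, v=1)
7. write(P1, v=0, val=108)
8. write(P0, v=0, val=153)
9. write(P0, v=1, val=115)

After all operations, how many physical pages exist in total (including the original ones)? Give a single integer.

Op 1: fork(P0) -> P1. 3 ppages; refcounts: pp0:2 pp1:2 pp2:2
Op 2: write(P0, v2, 141). refcount(pp2)=2>1 -> COPY to pp3. 4 ppages; refcounts: pp0:2 pp1:2 pp2:1 pp3:1
Op 3: read(P0, v2) -> 141. No state change.
Op 4: read(P1, v1) -> 42. No state change.
Op 5: read(P1, v0) -> 18. No state change.
Op 6: read(P0, v1) -> 42. No state change.
Op 7: write(P1, v0, 108). refcount(pp0)=2>1 -> COPY to pp4. 5 ppages; refcounts: pp0:1 pp1:2 pp2:1 pp3:1 pp4:1
Op 8: write(P0, v0, 153). refcount(pp0)=1 -> write in place. 5 ppages; refcounts: pp0:1 pp1:2 pp2:1 pp3:1 pp4:1
Op 9: write(P0, v1, 115). refcount(pp1)=2>1 -> COPY to pp5. 6 ppages; refcounts: pp0:1 pp1:1 pp2:1 pp3:1 pp4:1 pp5:1

Answer: 6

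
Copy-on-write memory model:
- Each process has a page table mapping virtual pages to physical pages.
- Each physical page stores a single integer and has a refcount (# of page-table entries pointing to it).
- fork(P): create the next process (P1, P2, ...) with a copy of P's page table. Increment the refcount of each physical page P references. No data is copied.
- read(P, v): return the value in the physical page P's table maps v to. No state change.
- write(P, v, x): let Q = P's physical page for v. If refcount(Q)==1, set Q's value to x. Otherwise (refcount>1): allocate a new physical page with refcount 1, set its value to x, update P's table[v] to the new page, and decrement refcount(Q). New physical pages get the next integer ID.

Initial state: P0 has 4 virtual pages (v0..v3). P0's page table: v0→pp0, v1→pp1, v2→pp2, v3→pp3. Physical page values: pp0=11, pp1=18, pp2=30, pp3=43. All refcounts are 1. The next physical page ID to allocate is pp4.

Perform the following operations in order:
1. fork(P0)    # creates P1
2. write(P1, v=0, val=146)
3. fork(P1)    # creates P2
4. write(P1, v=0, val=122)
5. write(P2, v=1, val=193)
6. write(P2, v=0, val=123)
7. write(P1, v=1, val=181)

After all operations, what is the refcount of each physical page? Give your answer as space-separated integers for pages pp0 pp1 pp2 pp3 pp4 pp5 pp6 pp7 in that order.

Op 1: fork(P0) -> P1. 4 ppages; refcounts: pp0:2 pp1:2 pp2:2 pp3:2
Op 2: write(P1, v0, 146). refcount(pp0)=2>1 -> COPY to pp4. 5 ppages; refcounts: pp0:1 pp1:2 pp2:2 pp3:2 pp4:1
Op 3: fork(P1) -> P2. 5 ppages; refcounts: pp0:1 pp1:3 pp2:3 pp3:3 pp4:2
Op 4: write(P1, v0, 122). refcount(pp4)=2>1 -> COPY to pp5. 6 ppages; refcounts: pp0:1 pp1:3 pp2:3 pp3:3 pp4:1 pp5:1
Op 5: write(P2, v1, 193). refcount(pp1)=3>1 -> COPY to pp6. 7 ppages; refcounts: pp0:1 pp1:2 pp2:3 pp3:3 pp4:1 pp5:1 pp6:1
Op 6: write(P2, v0, 123). refcount(pp4)=1 -> write in place. 7 ppages; refcounts: pp0:1 pp1:2 pp2:3 pp3:3 pp4:1 pp5:1 pp6:1
Op 7: write(P1, v1, 181). refcount(pp1)=2>1 -> COPY to pp7. 8 ppages; refcounts: pp0:1 pp1:1 pp2:3 pp3:3 pp4:1 pp5:1 pp6:1 pp7:1

Answer: 1 1 3 3 1 1 1 1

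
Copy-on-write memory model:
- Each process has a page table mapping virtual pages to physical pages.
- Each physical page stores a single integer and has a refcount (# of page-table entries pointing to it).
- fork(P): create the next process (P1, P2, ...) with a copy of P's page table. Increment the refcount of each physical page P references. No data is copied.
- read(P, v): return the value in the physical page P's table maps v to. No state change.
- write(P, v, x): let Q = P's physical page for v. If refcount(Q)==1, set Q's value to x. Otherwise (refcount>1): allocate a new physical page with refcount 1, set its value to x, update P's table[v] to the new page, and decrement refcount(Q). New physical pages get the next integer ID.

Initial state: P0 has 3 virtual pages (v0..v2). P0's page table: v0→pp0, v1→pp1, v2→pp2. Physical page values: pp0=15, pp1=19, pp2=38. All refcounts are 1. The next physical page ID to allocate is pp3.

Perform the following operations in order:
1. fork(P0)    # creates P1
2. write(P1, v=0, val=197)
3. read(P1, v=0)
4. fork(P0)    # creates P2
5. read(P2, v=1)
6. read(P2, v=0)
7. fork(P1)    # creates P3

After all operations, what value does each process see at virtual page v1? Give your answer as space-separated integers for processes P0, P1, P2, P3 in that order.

Answer: 19 19 19 19

Derivation:
Op 1: fork(P0) -> P1. 3 ppages; refcounts: pp0:2 pp1:2 pp2:2
Op 2: write(P1, v0, 197). refcount(pp0)=2>1 -> COPY to pp3. 4 ppages; refcounts: pp0:1 pp1:2 pp2:2 pp3:1
Op 3: read(P1, v0) -> 197. No state change.
Op 4: fork(P0) -> P2. 4 ppages; refcounts: pp0:2 pp1:3 pp2:3 pp3:1
Op 5: read(P2, v1) -> 19. No state change.
Op 6: read(P2, v0) -> 15. No state change.
Op 7: fork(P1) -> P3. 4 ppages; refcounts: pp0:2 pp1:4 pp2:4 pp3:2
P0: v1 -> pp1 = 19
P1: v1 -> pp1 = 19
P2: v1 -> pp1 = 19
P3: v1 -> pp1 = 19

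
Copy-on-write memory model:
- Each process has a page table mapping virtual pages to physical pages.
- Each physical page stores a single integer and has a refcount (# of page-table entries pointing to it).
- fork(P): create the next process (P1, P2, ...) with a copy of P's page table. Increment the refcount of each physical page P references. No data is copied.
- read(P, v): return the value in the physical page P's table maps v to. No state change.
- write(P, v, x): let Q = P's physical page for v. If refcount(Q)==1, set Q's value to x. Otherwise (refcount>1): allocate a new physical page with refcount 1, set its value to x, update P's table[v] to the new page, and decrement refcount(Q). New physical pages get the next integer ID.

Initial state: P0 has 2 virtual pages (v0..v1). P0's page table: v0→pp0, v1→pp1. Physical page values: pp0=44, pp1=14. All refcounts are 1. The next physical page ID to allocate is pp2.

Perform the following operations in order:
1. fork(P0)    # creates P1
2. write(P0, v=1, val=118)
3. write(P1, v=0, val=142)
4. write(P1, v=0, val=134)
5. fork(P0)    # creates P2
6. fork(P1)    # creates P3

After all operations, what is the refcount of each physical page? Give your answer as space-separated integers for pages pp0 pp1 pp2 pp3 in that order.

Op 1: fork(P0) -> P1. 2 ppages; refcounts: pp0:2 pp1:2
Op 2: write(P0, v1, 118). refcount(pp1)=2>1 -> COPY to pp2. 3 ppages; refcounts: pp0:2 pp1:1 pp2:1
Op 3: write(P1, v0, 142). refcount(pp0)=2>1 -> COPY to pp3. 4 ppages; refcounts: pp0:1 pp1:1 pp2:1 pp3:1
Op 4: write(P1, v0, 134). refcount(pp3)=1 -> write in place. 4 ppages; refcounts: pp0:1 pp1:1 pp2:1 pp3:1
Op 5: fork(P0) -> P2. 4 ppages; refcounts: pp0:2 pp1:1 pp2:2 pp3:1
Op 6: fork(P1) -> P3. 4 ppages; refcounts: pp0:2 pp1:2 pp2:2 pp3:2

Answer: 2 2 2 2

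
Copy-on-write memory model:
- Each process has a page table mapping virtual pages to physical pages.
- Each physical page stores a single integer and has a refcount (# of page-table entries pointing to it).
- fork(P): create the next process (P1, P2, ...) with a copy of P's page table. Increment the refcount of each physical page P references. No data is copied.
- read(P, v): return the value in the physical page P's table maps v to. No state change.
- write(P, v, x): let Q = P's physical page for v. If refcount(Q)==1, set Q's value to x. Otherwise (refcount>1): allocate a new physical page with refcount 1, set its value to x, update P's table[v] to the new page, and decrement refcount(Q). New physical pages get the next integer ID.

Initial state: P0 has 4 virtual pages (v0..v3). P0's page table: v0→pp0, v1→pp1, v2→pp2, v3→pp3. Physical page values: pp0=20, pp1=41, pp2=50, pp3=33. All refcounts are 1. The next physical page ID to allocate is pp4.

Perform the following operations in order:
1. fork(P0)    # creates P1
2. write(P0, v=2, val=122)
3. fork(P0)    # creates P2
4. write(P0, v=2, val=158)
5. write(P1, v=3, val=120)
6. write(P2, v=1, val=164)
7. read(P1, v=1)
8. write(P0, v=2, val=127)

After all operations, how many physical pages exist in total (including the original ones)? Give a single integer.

Op 1: fork(P0) -> P1. 4 ppages; refcounts: pp0:2 pp1:2 pp2:2 pp3:2
Op 2: write(P0, v2, 122). refcount(pp2)=2>1 -> COPY to pp4. 5 ppages; refcounts: pp0:2 pp1:2 pp2:1 pp3:2 pp4:1
Op 3: fork(P0) -> P2. 5 ppages; refcounts: pp0:3 pp1:3 pp2:1 pp3:3 pp4:2
Op 4: write(P0, v2, 158). refcount(pp4)=2>1 -> COPY to pp5. 6 ppages; refcounts: pp0:3 pp1:3 pp2:1 pp3:3 pp4:1 pp5:1
Op 5: write(P1, v3, 120). refcount(pp3)=3>1 -> COPY to pp6. 7 ppages; refcounts: pp0:3 pp1:3 pp2:1 pp3:2 pp4:1 pp5:1 pp6:1
Op 6: write(P2, v1, 164). refcount(pp1)=3>1 -> COPY to pp7. 8 ppages; refcounts: pp0:3 pp1:2 pp2:1 pp3:2 pp4:1 pp5:1 pp6:1 pp7:1
Op 7: read(P1, v1) -> 41. No state change.
Op 8: write(P0, v2, 127). refcount(pp5)=1 -> write in place. 8 ppages; refcounts: pp0:3 pp1:2 pp2:1 pp3:2 pp4:1 pp5:1 pp6:1 pp7:1

Answer: 8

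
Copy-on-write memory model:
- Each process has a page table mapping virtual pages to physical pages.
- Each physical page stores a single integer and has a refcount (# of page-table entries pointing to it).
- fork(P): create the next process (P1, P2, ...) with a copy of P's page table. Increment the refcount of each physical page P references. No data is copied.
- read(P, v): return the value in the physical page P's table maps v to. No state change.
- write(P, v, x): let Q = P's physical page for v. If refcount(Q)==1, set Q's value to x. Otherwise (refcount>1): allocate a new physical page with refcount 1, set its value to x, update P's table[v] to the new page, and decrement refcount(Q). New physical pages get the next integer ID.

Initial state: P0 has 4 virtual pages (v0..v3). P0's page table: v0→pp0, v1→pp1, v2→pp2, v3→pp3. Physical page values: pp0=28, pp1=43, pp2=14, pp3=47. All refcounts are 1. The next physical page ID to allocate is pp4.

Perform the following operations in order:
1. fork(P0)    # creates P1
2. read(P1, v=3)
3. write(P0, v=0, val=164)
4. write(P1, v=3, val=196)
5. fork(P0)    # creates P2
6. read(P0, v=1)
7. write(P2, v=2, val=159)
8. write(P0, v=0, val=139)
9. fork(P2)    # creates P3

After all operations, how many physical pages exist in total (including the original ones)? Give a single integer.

Op 1: fork(P0) -> P1. 4 ppages; refcounts: pp0:2 pp1:2 pp2:2 pp3:2
Op 2: read(P1, v3) -> 47. No state change.
Op 3: write(P0, v0, 164). refcount(pp0)=2>1 -> COPY to pp4. 5 ppages; refcounts: pp0:1 pp1:2 pp2:2 pp3:2 pp4:1
Op 4: write(P1, v3, 196). refcount(pp3)=2>1 -> COPY to pp5. 6 ppages; refcounts: pp0:1 pp1:2 pp2:2 pp3:1 pp4:1 pp5:1
Op 5: fork(P0) -> P2. 6 ppages; refcounts: pp0:1 pp1:3 pp2:3 pp3:2 pp4:2 pp5:1
Op 6: read(P0, v1) -> 43. No state change.
Op 7: write(P2, v2, 159). refcount(pp2)=3>1 -> COPY to pp6. 7 ppages; refcounts: pp0:1 pp1:3 pp2:2 pp3:2 pp4:2 pp5:1 pp6:1
Op 8: write(P0, v0, 139). refcount(pp4)=2>1 -> COPY to pp7. 8 ppages; refcounts: pp0:1 pp1:3 pp2:2 pp3:2 pp4:1 pp5:1 pp6:1 pp7:1
Op 9: fork(P2) -> P3. 8 ppages; refcounts: pp0:1 pp1:4 pp2:2 pp3:3 pp4:2 pp5:1 pp6:2 pp7:1

Answer: 8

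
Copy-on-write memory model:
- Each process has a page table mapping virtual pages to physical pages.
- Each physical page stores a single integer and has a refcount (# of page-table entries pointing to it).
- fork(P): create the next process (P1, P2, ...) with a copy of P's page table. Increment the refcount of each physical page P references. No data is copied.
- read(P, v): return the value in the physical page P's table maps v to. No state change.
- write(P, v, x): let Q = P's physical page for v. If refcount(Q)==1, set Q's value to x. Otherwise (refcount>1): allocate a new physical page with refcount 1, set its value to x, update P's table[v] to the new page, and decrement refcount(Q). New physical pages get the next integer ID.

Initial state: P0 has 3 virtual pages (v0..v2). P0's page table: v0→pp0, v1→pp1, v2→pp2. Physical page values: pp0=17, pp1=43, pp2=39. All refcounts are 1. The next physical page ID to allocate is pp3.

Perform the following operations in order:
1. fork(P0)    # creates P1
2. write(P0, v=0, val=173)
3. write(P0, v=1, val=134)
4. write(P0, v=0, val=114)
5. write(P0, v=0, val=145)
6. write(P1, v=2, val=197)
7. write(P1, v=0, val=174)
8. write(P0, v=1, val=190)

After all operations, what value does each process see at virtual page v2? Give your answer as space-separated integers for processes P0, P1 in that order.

Answer: 39 197

Derivation:
Op 1: fork(P0) -> P1. 3 ppages; refcounts: pp0:2 pp1:2 pp2:2
Op 2: write(P0, v0, 173). refcount(pp0)=2>1 -> COPY to pp3. 4 ppages; refcounts: pp0:1 pp1:2 pp2:2 pp3:1
Op 3: write(P0, v1, 134). refcount(pp1)=2>1 -> COPY to pp4. 5 ppages; refcounts: pp0:1 pp1:1 pp2:2 pp3:1 pp4:1
Op 4: write(P0, v0, 114). refcount(pp3)=1 -> write in place. 5 ppages; refcounts: pp0:1 pp1:1 pp2:2 pp3:1 pp4:1
Op 5: write(P0, v0, 145). refcount(pp3)=1 -> write in place. 5 ppages; refcounts: pp0:1 pp1:1 pp2:2 pp3:1 pp4:1
Op 6: write(P1, v2, 197). refcount(pp2)=2>1 -> COPY to pp5. 6 ppages; refcounts: pp0:1 pp1:1 pp2:1 pp3:1 pp4:1 pp5:1
Op 7: write(P1, v0, 174). refcount(pp0)=1 -> write in place. 6 ppages; refcounts: pp0:1 pp1:1 pp2:1 pp3:1 pp4:1 pp5:1
Op 8: write(P0, v1, 190). refcount(pp4)=1 -> write in place. 6 ppages; refcounts: pp0:1 pp1:1 pp2:1 pp3:1 pp4:1 pp5:1
P0: v2 -> pp2 = 39
P1: v2 -> pp5 = 197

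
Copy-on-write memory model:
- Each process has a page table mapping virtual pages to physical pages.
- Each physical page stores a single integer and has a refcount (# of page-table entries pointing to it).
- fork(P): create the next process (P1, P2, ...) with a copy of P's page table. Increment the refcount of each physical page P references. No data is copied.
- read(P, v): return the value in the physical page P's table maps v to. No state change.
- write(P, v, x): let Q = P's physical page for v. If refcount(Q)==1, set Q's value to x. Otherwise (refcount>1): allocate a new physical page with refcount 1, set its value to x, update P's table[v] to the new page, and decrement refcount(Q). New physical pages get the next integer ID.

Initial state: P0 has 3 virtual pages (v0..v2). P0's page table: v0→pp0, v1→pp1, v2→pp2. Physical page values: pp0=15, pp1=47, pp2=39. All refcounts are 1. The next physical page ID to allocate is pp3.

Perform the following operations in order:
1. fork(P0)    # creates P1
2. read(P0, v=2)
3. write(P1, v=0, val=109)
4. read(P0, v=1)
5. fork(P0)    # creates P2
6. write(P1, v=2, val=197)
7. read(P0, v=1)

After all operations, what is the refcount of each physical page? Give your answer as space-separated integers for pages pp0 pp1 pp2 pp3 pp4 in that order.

Answer: 2 3 2 1 1

Derivation:
Op 1: fork(P0) -> P1. 3 ppages; refcounts: pp0:2 pp1:2 pp2:2
Op 2: read(P0, v2) -> 39. No state change.
Op 3: write(P1, v0, 109). refcount(pp0)=2>1 -> COPY to pp3. 4 ppages; refcounts: pp0:1 pp1:2 pp2:2 pp3:1
Op 4: read(P0, v1) -> 47. No state change.
Op 5: fork(P0) -> P2. 4 ppages; refcounts: pp0:2 pp1:3 pp2:3 pp3:1
Op 6: write(P1, v2, 197). refcount(pp2)=3>1 -> COPY to pp4. 5 ppages; refcounts: pp0:2 pp1:3 pp2:2 pp3:1 pp4:1
Op 7: read(P0, v1) -> 47. No state change.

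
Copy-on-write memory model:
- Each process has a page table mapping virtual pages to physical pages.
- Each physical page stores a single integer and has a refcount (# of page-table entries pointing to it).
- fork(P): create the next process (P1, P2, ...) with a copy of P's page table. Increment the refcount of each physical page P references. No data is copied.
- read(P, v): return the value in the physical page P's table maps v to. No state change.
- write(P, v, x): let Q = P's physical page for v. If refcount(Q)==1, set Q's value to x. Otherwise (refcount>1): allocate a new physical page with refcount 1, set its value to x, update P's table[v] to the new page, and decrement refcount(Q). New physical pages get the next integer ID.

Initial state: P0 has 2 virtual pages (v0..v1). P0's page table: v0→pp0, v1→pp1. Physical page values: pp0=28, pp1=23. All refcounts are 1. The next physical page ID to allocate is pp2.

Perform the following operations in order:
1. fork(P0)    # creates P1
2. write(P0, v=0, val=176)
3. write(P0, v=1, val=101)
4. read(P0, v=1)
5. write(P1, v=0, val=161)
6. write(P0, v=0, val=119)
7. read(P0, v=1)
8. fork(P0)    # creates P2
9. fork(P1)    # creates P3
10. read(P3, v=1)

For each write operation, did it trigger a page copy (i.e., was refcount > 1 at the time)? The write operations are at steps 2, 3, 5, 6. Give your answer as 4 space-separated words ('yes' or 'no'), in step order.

Op 1: fork(P0) -> P1. 2 ppages; refcounts: pp0:2 pp1:2
Op 2: write(P0, v0, 176). refcount(pp0)=2>1 -> COPY to pp2. 3 ppages; refcounts: pp0:1 pp1:2 pp2:1
Op 3: write(P0, v1, 101). refcount(pp1)=2>1 -> COPY to pp3. 4 ppages; refcounts: pp0:1 pp1:1 pp2:1 pp3:1
Op 4: read(P0, v1) -> 101. No state change.
Op 5: write(P1, v0, 161). refcount(pp0)=1 -> write in place. 4 ppages; refcounts: pp0:1 pp1:1 pp2:1 pp3:1
Op 6: write(P0, v0, 119). refcount(pp2)=1 -> write in place. 4 ppages; refcounts: pp0:1 pp1:1 pp2:1 pp3:1
Op 7: read(P0, v1) -> 101. No state change.
Op 8: fork(P0) -> P2. 4 ppages; refcounts: pp0:1 pp1:1 pp2:2 pp3:2
Op 9: fork(P1) -> P3. 4 ppages; refcounts: pp0:2 pp1:2 pp2:2 pp3:2
Op 10: read(P3, v1) -> 23. No state change.

yes yes no no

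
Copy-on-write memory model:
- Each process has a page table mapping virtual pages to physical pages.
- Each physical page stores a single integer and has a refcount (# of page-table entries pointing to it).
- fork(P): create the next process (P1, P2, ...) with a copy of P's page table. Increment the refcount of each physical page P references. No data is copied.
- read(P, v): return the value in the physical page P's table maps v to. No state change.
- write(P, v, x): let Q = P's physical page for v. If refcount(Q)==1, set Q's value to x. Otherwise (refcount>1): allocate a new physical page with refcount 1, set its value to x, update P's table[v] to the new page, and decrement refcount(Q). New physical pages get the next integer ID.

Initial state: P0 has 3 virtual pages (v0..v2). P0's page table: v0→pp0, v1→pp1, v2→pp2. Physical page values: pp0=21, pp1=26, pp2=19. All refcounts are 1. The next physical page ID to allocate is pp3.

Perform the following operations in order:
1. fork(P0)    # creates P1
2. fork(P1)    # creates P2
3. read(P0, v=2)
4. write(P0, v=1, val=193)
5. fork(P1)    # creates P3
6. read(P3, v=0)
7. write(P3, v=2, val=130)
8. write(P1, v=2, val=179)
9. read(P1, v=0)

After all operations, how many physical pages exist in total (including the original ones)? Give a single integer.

Answer: 6

Derivation:
Op 1: fork(P0) -> P1. 3 ppages; refcounts: pp0:2 pp1:2 pp2:2
Op 2: fork(P1) -> P2. 3 ppages; refcounts: pp0:3 pp1:3 pp2:3
Op 3: read(P0, v2) -> 19. No state change.
Op 4: write(P0, v1, 193). refcount(pp1)=3>1 -> COPY to pp3. 4 ppages; refcounts: pp0:3 pp1:2 pp2:3 pp3:1
Op 5: fork(P1) -> P3. 4 ppages; refcounts: pp0:4 pp1:3 pp2:4 pp3:1
Op 6: read(P3, v0) -> 21. No state change.
Op 7: write(P3, v2, 130). refcount(pp2)=4>1 -> COPY to pp4. 5 ppages; refcounts: pp0:4 pp1:3 pp2:3 pp3:1 pp4:1
Op 8: write(P1, v2, 179). refcount(pp2)=3>1 -> COPY to pp5. 6 ppages; refcounts: pp0:4 pp1:3 pp2:2 pp3:1 pp4:1 pp5:1
Op 9: read(P1, v0) -> 21. No state change.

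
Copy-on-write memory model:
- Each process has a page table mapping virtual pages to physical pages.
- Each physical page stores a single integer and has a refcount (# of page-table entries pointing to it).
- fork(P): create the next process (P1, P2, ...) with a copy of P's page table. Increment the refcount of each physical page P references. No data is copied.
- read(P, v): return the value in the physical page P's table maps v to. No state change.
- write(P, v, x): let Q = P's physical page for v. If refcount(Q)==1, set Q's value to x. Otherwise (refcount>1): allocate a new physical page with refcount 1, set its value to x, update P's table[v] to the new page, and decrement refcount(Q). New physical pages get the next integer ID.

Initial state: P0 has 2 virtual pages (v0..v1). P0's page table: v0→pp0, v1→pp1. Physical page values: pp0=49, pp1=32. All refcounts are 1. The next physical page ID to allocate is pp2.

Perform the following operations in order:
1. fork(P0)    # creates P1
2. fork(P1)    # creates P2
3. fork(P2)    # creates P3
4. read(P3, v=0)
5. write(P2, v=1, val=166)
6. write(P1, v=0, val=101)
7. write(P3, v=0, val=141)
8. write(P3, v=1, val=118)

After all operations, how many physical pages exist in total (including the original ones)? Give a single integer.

Op 1: fork(P0) -> P1. 2 ppages; refcounts: pp0:2 pp1:2
Op 2: fork(P1) -> P2. 2 ppages; refcounts: pp0:3 pp1:3
Op 3: fork(P2) -> P3. 2 ppages; refcounts: pp0:4 pp1:4
Op 4: read(P3, v0) -> 49. No state change.
Op 5: write(P2, v1, 166). refcount(pp1)=4>1 -> COPY to pp2. 3 ppages; refcounts: pp0:4 pp1:3 pp2:1
Op 6: write(P1, v0, 101). refcount(pp0)=4>1 -> COPY to pp3. 4 ppages; refcounts: pp0:3 pp1:3 pp2:1 pp3:1
Op 7: write(P3, v0, 141). refcount(pp0)=3>1 -> COPY to pp4. 5 ppages; refcounts: pp0:2 pp1:3 pp2:1 pp3:1 pp4:1
Op 8: write(P3, v1, 118). refcount(pp1)=3>1 -> COPY to pp5. 6 ppages; refcounts: pp0:2 pp1:2 pp2:1 pp3:1 pp4:1 pp5:1

Answer: 6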